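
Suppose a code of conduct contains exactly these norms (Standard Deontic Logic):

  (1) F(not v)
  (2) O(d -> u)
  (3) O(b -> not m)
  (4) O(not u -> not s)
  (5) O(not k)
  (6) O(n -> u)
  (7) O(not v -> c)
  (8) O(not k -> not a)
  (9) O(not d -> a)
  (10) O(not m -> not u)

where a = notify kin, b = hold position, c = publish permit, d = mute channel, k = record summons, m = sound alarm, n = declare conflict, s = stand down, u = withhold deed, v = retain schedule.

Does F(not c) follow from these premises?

No

Premise 7 is O(not v -> c), but O(not v) is not derivable from the premises, so it does not yield O(c).
No other premise forces O(c). An ideal world satisfying every premise can still have not c true, so F(not c) is not derivable.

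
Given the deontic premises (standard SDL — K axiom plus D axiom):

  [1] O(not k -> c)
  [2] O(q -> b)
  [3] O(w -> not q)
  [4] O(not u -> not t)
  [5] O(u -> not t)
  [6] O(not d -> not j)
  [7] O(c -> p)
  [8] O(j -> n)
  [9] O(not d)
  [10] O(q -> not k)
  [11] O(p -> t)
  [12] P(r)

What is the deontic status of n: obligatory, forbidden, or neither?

Neither

Premise 8 is O(j -> n), but O(j) is not derivable from the premises, so it does not yield O(n).
No premise or chain of K-axiom applications forces O(n), and none forces O(not n). So n is neither obligatory nor forbidden under these norms.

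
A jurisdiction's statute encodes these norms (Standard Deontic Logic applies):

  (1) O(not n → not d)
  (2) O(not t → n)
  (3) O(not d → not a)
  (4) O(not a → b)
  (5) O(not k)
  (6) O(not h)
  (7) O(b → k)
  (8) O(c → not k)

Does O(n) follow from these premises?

Yes

Premise 5 states O(not k) outright.
Premise 7 is O(b → k); contrapositively O(not k → not b). Since O(not k) holds, K gives O(not b).
Premise 4, O(not a → b), contraposes to O(not b → a); with O(not b) we get O(a).
The contrapositive of premise 3 (O(not d → not a)) is O(a → d), and O(a) is already established, so O(d).
The contrapositive of premise 1 (O(not n → not d)) is O(d → n), and O(d) is already established, so O(n).
Premises 2, 6, 8 do not contribute to this derivation.
So O(n) follows.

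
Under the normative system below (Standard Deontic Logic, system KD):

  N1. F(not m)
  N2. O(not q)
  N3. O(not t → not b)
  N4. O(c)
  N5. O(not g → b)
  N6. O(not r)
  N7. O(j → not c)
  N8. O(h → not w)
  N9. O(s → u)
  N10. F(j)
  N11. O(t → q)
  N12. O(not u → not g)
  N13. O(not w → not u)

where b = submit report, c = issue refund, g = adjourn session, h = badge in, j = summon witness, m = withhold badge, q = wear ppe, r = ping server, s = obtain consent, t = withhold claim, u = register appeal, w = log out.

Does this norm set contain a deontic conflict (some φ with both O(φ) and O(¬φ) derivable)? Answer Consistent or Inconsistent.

Consistent

Premise 7 is O(j → not c), but O(j) is not derivable from the premises, so it does not yield O(not c).
So O(not c) is not derivable, and the apparent clash with O(c) does not arise.
A world satisfying every obligation exists (e.g. b=false, c=true, g=true, h=false, j=false, m=true, q=false, r=false, s=false, t=false, u=true, w=true); no atom is both obligatory and forbidden, so the set is consistent.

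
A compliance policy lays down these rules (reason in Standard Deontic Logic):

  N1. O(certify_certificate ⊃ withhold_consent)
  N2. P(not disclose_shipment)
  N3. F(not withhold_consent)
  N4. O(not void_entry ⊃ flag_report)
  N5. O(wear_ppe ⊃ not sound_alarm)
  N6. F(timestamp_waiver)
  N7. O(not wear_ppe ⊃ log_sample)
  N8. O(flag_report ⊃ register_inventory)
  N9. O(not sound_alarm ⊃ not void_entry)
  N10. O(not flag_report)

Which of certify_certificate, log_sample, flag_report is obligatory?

From premise 10 we have O(not flag_report).
The contrapositive of premise 4 (O(not void_entry ⊃ flag_report)) is O(not flag_report ⊃ void_entry), and O(not flag_report) is already established, so O(void_entry).
Premise 9, O(not sound_alarm ⊃ not void_entry), contraposes to O(void_entry ⊃ sound_alarm); with O(void_entry) we get O(sound_alarm).
Premise 5 is O(wear_ppe ⊃ not sound_alarm); contrapositively O(sound_alarm ⊃ not wear_ppe). Since O(sound_alarm) holds, K gives O(not wear_ppe).
Premise 7 is O(not wear_ppe ⊃ log_sample); since O(not wear_ppe), deontic closure gives O(log_sample).
So O(log_sample) holds — log_sample is obligatory. None of the other listed options is made obligatory by any chain of premises.

log_sample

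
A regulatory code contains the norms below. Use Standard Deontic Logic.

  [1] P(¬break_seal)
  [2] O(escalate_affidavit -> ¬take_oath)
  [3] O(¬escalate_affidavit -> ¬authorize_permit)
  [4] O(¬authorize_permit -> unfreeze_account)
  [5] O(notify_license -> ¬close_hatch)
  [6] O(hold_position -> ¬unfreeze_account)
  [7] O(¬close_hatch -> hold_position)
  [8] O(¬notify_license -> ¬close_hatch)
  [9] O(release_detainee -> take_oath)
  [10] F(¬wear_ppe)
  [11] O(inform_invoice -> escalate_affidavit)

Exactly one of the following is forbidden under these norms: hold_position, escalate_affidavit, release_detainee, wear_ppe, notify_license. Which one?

By case analysis on ¬notify_license: premise 8 gives O(¬notify_license -> ¬close_hatch) and premise 5 gives O(notify_license -> ¬close_hatch), so O(¬close_hatch) either way.
Applying K to premise 7 (O(¬close_hatch -> hold_position)) and O(¬close_hatch) yields O(hold_position).
With premise 6, O(hold_position -> ¬unfreeze_account), the K-axiom yields O(¬unfreeze_account).
Premise 4 is O(¬authorize_permit -> unfreeze_account); contrapositively O(¬unfreeze_account -> authorize_permit). Since O(¬unfreeze_account) holds, K gives O(authorize_permit).
The contrapositive of premise 3 (O(¬escalate_affidavit -> ¬authorize_permit)) is O(authorize_permit -> escalate_affidavit), and O(authorize_permit) is already established, so O(escalate_affidavit).
Applying K to premise 2 (O(escalate_affidavit -> ¬take_oath)) and O(escalate_affidavit) yields O(¬take_oath).
Premise 9 is O(release_detainee -> take_oath); contrapositively O(¬take_oath -> ¬release_detainee). Since O(¬take_oath) holds, K gives O(¬release_detainee).
So O(¬release_detainee) holds, i.e. release_detainee is forbidden. None of the other listed options is forbidden under the premises.

release_detainee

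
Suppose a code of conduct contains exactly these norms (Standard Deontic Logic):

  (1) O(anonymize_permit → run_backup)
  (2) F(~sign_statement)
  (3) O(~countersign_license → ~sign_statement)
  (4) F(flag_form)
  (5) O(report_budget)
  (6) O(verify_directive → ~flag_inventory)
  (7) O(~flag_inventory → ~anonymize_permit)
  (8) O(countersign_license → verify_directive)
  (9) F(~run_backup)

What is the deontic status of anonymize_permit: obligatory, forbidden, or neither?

Forbidden

Premise 2, F(~sign_statement), is equivalent to O(sign_statement).
The contrapositive of premise 3 (O(~countersign_license → ~sign_statement)) is O(sign_statement → countersign_license), and O(sign_statement) is already established, so O(countersign_license).
Applying K to premise 8 (O(countersign_license → verify_directive)) and O(countersign_license) yields O(verify_directive).
Applying K to premise 6 (O(verify_directive → ~flag_inventory)) and O(verify_directive) yields O(~flag_inventory).
From O(~flag_inventory) and premise 7, O(~flag_inventory → ~anonymize_permit), we obtain O(~anonymize_permit).
Premises 1, 4, 5, 9 do not contribute to this derivation.
Thus O(~anonymize_permit), which is F(anonymize_permit): anonymize_permit is forbidden.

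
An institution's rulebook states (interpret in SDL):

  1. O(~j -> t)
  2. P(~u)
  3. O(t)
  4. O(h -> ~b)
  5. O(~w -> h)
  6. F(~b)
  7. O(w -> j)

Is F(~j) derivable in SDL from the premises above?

Yes

F(~b) at premise 6 means O(b).
The contrapositive of premise 4 (O(h -> ~b)) is O(b -> ~h), and O(b) is already established, so O(~h).
Premise 5, O(~w -> h), contraposes to O(~h -> w); with O(~h) we get O(w).
From O(w) and premise 7, O(w -> j), we obtain O(j).
Premises 1, 2, 3 do not contribute to this derivation.
So O(j) holds, i.e. F(~j). The claim follows.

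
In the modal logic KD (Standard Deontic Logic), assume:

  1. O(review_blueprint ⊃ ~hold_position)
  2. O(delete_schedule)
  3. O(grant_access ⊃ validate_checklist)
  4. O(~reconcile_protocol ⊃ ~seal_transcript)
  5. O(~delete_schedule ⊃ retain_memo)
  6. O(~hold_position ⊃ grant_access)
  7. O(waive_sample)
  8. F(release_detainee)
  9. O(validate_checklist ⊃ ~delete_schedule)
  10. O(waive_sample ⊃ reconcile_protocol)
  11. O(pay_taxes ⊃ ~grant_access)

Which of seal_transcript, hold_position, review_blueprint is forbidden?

review_blueprint

Premise 2 states O(delete_schedule) outright.
The contrapositive of premise 9 (O(validate_checklist ⊃ ~delete_schedule)) is O(delete_schedule ⊃ ~validate_checklist), and O(delete_schedule) is already established, so O(~validate_checklist).
Premise 3 is O(grant_access ⊃ validate_checklist); contrapositively O(~validate_checklist ⊃ ~grant_access). Since O(~validate_checklist) holds, K gives O(~grant_access).
The contrapositive of premise 6 (O(~hold_position ⊃ grant_access)) is O(~grant_access ⊃ hold_position), and O(~grant_access) is already established, so O(hold_position).
Premise 1 is O(review_blueprint ⊃ ~hold_position); contrapositively O(hold_position ⊃ ~review_blueprint). Since O(hold_position) holds, K gives O(~review_blueprint).
So O(~review_blueprint) holds, i.e. review_blueprint is forbidden. None of the other listed options is forbidden under the premises.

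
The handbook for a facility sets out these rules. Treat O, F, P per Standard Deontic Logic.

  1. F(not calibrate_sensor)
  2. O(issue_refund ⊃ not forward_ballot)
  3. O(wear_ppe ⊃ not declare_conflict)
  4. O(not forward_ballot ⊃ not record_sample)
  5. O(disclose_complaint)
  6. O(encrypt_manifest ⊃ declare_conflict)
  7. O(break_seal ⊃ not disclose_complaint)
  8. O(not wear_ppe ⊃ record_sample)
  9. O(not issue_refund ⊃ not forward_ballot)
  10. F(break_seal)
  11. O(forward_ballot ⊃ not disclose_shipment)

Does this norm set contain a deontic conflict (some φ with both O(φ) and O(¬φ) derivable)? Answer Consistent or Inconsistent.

Premise 7 is O(break_seal ⊃ not disclose_complaint), but O(break_seal) is not derivable from the premises, so it does not yield O(not disclose_complaint).
So O(not disclose_complaint) is not derivable, and the apparent clash with O(disclose_complaint) does not arise.
A world satisfying every obligation exists (e.g. break_seal=false, calibrate_sensor=true, declare_conflict=false, disclose_complaint=true, disclose_shipment=false, encrypt_manifest=false, forward_ballot=false, issue_refund=false, record_sample=false, wear_ppe=true); no atom is both obligatory and forbidden, so the set is consistent.

Consistent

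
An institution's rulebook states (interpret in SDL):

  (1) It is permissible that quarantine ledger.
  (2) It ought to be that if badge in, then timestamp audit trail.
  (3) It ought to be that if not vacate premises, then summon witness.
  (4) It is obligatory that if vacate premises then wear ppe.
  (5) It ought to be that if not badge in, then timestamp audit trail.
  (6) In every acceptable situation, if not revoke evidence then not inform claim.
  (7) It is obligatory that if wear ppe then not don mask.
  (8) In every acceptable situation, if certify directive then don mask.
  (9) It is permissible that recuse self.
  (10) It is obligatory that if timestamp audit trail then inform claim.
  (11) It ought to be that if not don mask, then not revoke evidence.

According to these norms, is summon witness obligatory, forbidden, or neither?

Premises 5 and 2 are O(¬badge_in → timestamp_audit_trail) and O(badge_in → timestamp_audit_trail); every ideal world satisfies ¬badge_in or badge_in, so in either case timestamp_audit_trail holds — hence O(timestamp_audit_trail).
With premise 10, O(timestamp_audit_trail → inform_claim), the K-axiom yields O(inform_claim).
Premise 6, O(¬revoke_evidence → ¬inform_claim), contraposes to O(inform_claim → revoke_evidence); with O(inform_claim) we get O(revoke_evidence).
Premise 11 is O(¬don_mask → ¬revoke_evidence); contrapositively O(revoke_evidence → don_mask). Since O(revoke_evidence) holds, K gives O(don_mask).
Premise 7 is O(wear_ppe → ¬don_mask); contrapositively O(don_mask → ¬wear_ppe). Since O(don_mask) holds, K gives O(¬wear_ppe).
Premise 4 is O(vacate_premises → wear_ppe); contrapositively O(¬wear_ppe → ¬vacate_premises). Since O(¬wear_ppe) holds, K gives O(¬vacate_premises).
Premise 3 is O(¬vacate_premises → summon_witness); since O(¬vacate_premises), deontic closure gives O(summon_witness).
Premises 1, 8, 9 do not contribute to this derivation.
Hence summon_witness is obligatory.

Obligatory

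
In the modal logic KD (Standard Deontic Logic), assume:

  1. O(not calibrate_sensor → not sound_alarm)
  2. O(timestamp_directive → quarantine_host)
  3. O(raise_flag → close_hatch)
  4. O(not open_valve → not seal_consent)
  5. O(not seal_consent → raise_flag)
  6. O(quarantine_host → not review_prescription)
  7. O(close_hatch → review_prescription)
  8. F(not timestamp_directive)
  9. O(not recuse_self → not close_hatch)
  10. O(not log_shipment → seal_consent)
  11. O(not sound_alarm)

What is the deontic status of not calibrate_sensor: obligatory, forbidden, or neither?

Neither

Premise 1 is O(not calibrate_sensor → not sound_alarm); even if O(not sound_alarm) held, inferring O(not calibrate_sensor) would be affirming the consequent — invalid.
No premise or chain of K-axiom applications forces O(not calibrate_sensor), and none forces O(calibrate_sensor). So not calibrate_sensor is neither obligatory nor forbidden under these norms.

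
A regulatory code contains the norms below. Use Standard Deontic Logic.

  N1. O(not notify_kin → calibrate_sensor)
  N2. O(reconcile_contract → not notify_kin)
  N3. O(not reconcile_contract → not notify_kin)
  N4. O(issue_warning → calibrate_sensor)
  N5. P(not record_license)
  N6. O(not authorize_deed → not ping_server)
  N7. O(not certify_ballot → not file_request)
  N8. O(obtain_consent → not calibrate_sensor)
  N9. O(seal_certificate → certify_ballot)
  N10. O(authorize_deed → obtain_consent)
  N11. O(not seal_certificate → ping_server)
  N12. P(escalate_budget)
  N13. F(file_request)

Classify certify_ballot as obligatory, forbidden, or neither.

Obligatory

By case analysis on not reconcile_contract: premise 3 gives O(not reconcile_contract → not notify_kin) and premise 2 gives O(reconcile_contract → not notify_kin), so O(not notify_kin) either way.
From O(not notify_kin) and premise 1, O(not notify_kin → calibrate_sensor), we obtain O(calibrate_sensor).
Premise 8, O(obtain_consent → not calibrate_sensor), contraposes to O(calibrate_sensor → not obtain_consent); with O(calibrate_sensor) we get O(not obtain_consent).
Premise 10, O(authorize_deed → obtain_consent), contraposes to O(not obtain_consent → not authorize_deed); with O(not obtain_consent) we get O(not authorize_deed).
Premise 6 is O(not authorize_deed → not ping_server); since O(not authorize_deed), deontic closure gives O(not ping_server).
The contrapositive of premise 11 (O(not seal_certificate → ping_server)) is O(not ping_server → seal_certificate), and O(not ping_server) is already established, so O(seal_certificate).
Applying K to premise 9 (O(seal_certificate → certify_ballot)) and O(seal_certificate) yields O(certify_ballot).
Premises 4, 5, 7, 12, 13 do not contribute to this derivation.
Hence certify_ballot is obligatory.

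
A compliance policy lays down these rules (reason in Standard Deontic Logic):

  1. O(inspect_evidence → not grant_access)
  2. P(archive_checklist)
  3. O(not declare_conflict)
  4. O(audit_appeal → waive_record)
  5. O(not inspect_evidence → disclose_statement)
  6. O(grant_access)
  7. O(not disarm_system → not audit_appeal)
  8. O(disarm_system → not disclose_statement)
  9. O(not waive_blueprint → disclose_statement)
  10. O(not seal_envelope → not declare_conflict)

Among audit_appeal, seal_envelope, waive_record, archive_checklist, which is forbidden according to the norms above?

Premise 6 states O(grant_access) outright.
Premise 1, O(inspect_evidence → not grant_access), contraposes to O(grant_access → not inspect_evidence); with O(grant_access) we get O(not inspect_evidence).
Premise 5 is O(not inspect_evidence → disclose_statement); since O(not inspect_evidence), deontic closure gives O(disclose_statement).
Premise 8, O(disarm_system → not disclose_statement), contraposes to O(disclose_statement → not disarm_system); with O(disclose_statement) we get O(not disarm_system).
Applying K to premise 7 (O(not disarm_system → not audit_appeal)) and O(not disarm_system) yields O(not audit_appeal).
So O(not audit_appeal) holds, i.e. audit_appeal is forbidden. None of the other listed options is forbidden under the premises.

audit_appeal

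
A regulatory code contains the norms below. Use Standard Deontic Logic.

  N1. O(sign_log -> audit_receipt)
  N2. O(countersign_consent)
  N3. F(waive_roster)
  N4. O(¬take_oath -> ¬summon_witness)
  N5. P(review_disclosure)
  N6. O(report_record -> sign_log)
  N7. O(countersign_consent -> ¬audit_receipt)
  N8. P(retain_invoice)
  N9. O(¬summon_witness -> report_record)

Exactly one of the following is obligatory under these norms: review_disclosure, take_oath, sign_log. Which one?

From premise 2 we have O(countersign_consent).
Premise 7 is O(countersign_consent -> ¬audit_receipt); since O(countersign_consent), deontic closure gives O(¬audit_receipt).
Premise 1 is O(sign_log -> audit_receipt); contrapositively O(¬audit_receipt -> ¬sign_log). Since O(¬audit_receipt) holds, K gives O(¬sign_log).
Premise 6 is O(report_record -> sign_log); contrapositively O(¬sign_log -> ¬report_record). Since O(¬sign_log) holds, K gives O(¬report_record).
Premise 9, O(¬summon_witness -> report_record), contraposes to O(¬report_record -> summon_witness); with O(¬report_record) we get O(summon_witness).
Premise 4 is O(¬take_oath -> ¬summon_witness); contrapositively O(summon_witness -> take_oath). Since O(summon_witness) holds, K gives O(take_oath).
So O(take_oath) holds — take_oath is obligatory. None of the other listed options is made obligatory by any chain of premises.

take_oath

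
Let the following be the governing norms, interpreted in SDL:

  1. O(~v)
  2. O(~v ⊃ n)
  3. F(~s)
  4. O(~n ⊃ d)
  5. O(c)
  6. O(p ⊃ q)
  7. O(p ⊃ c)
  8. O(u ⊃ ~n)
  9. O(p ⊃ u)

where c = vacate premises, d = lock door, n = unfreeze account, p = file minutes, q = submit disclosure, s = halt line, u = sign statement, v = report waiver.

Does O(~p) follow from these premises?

From premise 1 we have O(~v).
Applying K to premise 2 (O(~v ⊃ n)) and O(~v) yields O(n).
The contrapositive of premise 8 (O(u ⊃ ~n)) is O(n ⊃ ~u), and O(n) is already established, so O(~u).
Premise 9 is O(p ⊃ u); contrapositively O(~u ⊃ ~p). Since O(~u) holds, K gives O(~p).
Premises 3, 4, 5, 6, 7 do not contribute to this derivation.
So O(~p) follows.

Yes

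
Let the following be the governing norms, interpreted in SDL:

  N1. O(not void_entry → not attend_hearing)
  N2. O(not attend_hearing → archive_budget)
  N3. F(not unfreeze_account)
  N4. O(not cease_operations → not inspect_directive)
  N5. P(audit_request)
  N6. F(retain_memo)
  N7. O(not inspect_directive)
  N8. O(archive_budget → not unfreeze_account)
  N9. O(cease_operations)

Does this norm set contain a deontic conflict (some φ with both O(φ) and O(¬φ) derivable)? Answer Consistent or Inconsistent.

Consistent

Premise 4 is O(not cease_operations → not inspect_directive); even if O(not inspect_directive) held, inferring O(not cease_operations) would be affirming the consequent — invalid.
So O(not cease_operations) is not derivable, and the apparent clash with O(cease_operations) does not arise.
A world satisfying every obligation exists (e.g. archive_budget=false, attend_hearing=true, audit_request=false, cease_operations=true, inspect_directive=false, retain_memo=false, unfreeze_account=true, void_entry=true); no atom is both obligatory and forbidden, so the set is consistent.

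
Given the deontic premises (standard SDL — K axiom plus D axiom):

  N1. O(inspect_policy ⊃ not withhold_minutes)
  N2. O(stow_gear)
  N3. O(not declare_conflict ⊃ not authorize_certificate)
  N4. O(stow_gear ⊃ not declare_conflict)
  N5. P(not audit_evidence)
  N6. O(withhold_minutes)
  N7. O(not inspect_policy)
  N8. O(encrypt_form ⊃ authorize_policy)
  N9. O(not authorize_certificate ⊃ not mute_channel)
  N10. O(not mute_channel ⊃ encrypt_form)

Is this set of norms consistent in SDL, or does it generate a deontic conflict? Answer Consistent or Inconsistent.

Consistent

Premise 1 is O(inspect_policy ⊃ not withhold_minutes), but O(inspect_policy) is not derivable from the premises, so it does not yield O(not withhold_minutes).
So O(not withhold_minutes) is not derivable, and the apparent clash with O(withhold_minutes) does not arise.
A world satisfying every obligation exists (e.g. audit_evidence=false, authorize_certificate=false, authorize_policy=true, declare_conflict=false, encrypt_form=true, inspect_policy=false, mute_channel=false, stow_gear=true, withhold_minutes=true); no atom is both obligatory and forbidden, so the set is consistent.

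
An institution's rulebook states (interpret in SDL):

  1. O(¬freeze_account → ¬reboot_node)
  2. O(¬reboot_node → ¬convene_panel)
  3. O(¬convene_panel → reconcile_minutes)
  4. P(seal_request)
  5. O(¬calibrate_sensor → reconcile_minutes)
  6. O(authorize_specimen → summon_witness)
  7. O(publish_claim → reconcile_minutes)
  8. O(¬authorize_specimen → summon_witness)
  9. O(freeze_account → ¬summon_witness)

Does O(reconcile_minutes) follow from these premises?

Premises 6 and 8 are O(authorize_specimen → summon_witness) and O(¬authorize_specimen → summon_witness); every ideal world satisfies authorize_specimen or ¬authorize_specimen, so in either case summon_witness holds — hence O(summon_witness).
The contrapositive of premise 9 (O(freeze_account → ¬summon_witness)) is O(summon_witness → ¬freeze_account), and O(summon_witness) is already established, so O(¬freeze_account).
From O(¬freeze_account) and premise 1, O(¬freeze_account → ¬reboot_node), we obtain O(¬reboot_node).
Premise 2 is O(¬reboot_node → ¬convene_panel); since O(¬reboot_node), deontic closure gives O(¬convene_panel).
Applying K to premise 3 (O(¬convene_panel → reconcile_minutes)) and O(¬convene_panel) yields O(reconcile_minutes).
Premises 4, 5, 7 do not contribute to this derivation.
So O(reconcile_minutes) follows.

Yes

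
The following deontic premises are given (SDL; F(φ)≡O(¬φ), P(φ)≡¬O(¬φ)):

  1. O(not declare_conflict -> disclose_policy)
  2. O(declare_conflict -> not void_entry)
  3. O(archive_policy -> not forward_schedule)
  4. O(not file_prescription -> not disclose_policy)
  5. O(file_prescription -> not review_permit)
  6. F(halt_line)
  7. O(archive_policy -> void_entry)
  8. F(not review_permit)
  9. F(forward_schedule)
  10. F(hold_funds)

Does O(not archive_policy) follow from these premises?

Premise 8, F(not review_permit), is equivalent to O(review_permit).
Premise 5 is O(file_prescription -> not review_permit); contrapositively O(review_permit -> not file_prescription). Since O(review_permit) holds, K gives O(not file_prescription).
Premise 4 is O(not file_prescription -> not disclose_policy); since O(not file_prescription), deontic closure gives O(not disclose_policy).
Premise 1, O(not declare_conflict -> disclose_policy), contraposes to O(not disclose_policy -> declare_conflict); with O(not disclose_policy) we get O(declare_conflict).
With premise 2, O(declare_conflict -> not void_entry), the K-axiom yields O(not void_entry).
Premise 7 is O(archive_policy -> void_entry); contrapositively O(not void_entry -> not archive_policy). Since O(not void_entry) holds, K gives O(not archive_policy).
Premises 3, 6, 9, 10 do not contribute to this derivation.
So O(not archive_policy) follows.

Yes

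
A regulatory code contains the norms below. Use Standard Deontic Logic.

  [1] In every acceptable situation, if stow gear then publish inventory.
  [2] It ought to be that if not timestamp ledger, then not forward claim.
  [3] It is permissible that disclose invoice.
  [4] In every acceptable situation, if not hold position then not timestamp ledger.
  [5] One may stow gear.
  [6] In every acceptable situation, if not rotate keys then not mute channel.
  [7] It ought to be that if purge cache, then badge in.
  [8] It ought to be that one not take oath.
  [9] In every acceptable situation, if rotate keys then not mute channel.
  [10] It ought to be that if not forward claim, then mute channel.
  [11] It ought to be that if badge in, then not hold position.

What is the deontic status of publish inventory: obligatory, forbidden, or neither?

Premise 1 is O(stow_gear → publish_inventory), but O(stow_gear) is not derivable from the premises (the permission P(stow_gear) asserts only ¬O(¬stow_gear), not O(stow_gear)), so it does not yield O(publish_inventory).
No premise or chain of K-axiom applications forces O(publish_inventory), and none forces O(¬publish_inventory). So publish_inventory is neither obligatory nor forbidden under these norms.

Neither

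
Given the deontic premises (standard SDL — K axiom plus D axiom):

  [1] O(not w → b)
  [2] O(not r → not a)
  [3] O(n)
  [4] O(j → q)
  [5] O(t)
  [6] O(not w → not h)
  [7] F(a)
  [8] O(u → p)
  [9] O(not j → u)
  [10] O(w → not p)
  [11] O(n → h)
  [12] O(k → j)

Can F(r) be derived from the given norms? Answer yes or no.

No

Premise 2 is O(not r → not a); even if O(not a) held, inferring O(not r) would be affirming the consequent — invalid.
No other premise forces O(not r). An ideal world satisfying every premise can still have r true, so F(r) is not derivable.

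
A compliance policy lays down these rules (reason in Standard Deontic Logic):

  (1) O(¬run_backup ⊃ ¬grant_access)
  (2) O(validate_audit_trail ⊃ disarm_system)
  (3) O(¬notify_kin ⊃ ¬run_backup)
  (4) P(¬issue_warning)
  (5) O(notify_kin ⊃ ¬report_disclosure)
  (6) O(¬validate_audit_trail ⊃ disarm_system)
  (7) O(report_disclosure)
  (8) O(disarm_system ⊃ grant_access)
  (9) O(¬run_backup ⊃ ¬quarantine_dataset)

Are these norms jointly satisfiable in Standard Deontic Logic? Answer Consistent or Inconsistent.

Inconsistent

By case analysis on validate_audit_trail: premise 2 gives O(validate_audit_trail ⊃ disarm_system) and premise 6 gives O(¬validate_audit_trail ⊃ disarm_system), so O(disarm_system) either way.
Premise 8 is O(disarm_system ⊃ grant_access); since O(disarm_system), deontic closure gives O(grant_access).
Premise 1 is O(¬run_backup ⊃ ¬grant_access); contrapositively O(grant_access ⊃ run_backup). Since O(grant_access) holds, K gives O(run_backup).
Premise 3 is O(¬notify_kin ⊃ ¬run_backup); contrapositively O(run_backup ⊃ notify_kin). Since O(run_backup) holds, K gives O(notify_kin).
Premise 5 is O(notify_kin ⊃ ¬report_disclosure); since O(notify_kin), deontic closure gives O(¬report_disclosure).
But premise 7 directly asserts O(report_disclosure).
We now have both O(¬report_disclosure) and O(report_disclosure) — report_disclosure is simultaneously obligatory and forbidden, violating the D-axiom.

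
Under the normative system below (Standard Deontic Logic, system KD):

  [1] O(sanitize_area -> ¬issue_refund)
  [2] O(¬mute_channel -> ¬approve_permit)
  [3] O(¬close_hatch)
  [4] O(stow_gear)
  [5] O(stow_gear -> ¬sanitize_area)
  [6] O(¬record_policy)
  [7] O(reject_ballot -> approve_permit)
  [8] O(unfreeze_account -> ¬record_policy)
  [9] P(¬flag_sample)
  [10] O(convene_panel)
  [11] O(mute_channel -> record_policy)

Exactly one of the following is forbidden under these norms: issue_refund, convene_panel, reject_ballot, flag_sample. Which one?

From premise 6 we have O(¬record_policy).
The contrapositive of premise 11 (O(mute_channel -> record_policy)) is O(¬record_policy -> ¬mute_channel), and O(¬record_policy) is already established, so O(¬mute_channel).
Premise 2 is O(¬mute_channel -> ¬approve_permit); since O(¬mute_channel), deontic closure gives O(¬approve_permit).
Premise 7, O(reject_ballot -> approve_permit), contraposes to O(¬approve_permit -> ¬reject_ballot); with O(¬approve_permit) we get O(¬reject_ballot).
So O(¬reject_ballot) holds, i.e. reject_ballot is forbidden. None of the other listed options is forbidden under the premises.

reject_ballot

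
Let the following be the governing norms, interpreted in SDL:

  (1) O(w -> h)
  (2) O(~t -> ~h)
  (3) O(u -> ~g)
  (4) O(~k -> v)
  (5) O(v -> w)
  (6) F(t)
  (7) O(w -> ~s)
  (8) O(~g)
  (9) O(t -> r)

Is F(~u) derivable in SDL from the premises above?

No

Premise 3 is O(u -> ~g); even if O(~g) held, inferring O(u) would be affirming the consequent — invalid.
No other premise forces O(u). An ideal world satisfying every premise can still have ~u true, so F(~u) is not derivable.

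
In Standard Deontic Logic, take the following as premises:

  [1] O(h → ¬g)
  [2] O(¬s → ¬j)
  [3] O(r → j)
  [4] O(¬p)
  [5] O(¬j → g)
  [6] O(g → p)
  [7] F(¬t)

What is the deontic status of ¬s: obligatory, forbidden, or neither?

Forbidden

Premise 4 states O(¬p) outright.
The contrapositive of premise 6 (O(g → p)) is O(¬p → ¬g), and O(¬p) is already established, so O(¬g).
Premise 5 is O(¬j → g); contrapositively O(¬g → j). Since O(¬g) holds, K gives O(j).
Premise 2 is O(¬s → ¬j); contrapositively O(j → s). Since O(j) holds, K gives O(s).
Premises 1, 3, 7 do not contribute to this derivation.
Thus O(s), which is F(¬s): ¬s is forbidden.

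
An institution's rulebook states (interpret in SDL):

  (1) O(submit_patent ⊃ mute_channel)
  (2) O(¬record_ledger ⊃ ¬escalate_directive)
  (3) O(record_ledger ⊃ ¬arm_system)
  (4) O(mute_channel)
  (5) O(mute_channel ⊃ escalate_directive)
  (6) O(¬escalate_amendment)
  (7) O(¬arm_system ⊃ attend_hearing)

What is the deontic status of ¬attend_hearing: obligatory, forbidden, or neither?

Forbidden

From premise 4 we have O(mute_channel).
With premise 5, O(mute_channel ⊃ escalate_directive), the K-axiom yields O(escalate_directive).
The contrapositive of premise 2 (O(¬record_ledger ⊃ ¬escalate_directive)) is O(escalate_directive ⊃ record_ledger), and O(escalate_directive) is already established, so O(record_ledger).
With premise 3, O(record_ledger ⊃ ¬arm_system), the K-axiom yields O(¬arm_system).
With premise 7, O(¬arm_system ⊃ attend_hearing), the K-axiom yields O(attend_hearing).
Premises 1, 6 do not contribute to this derivation.
Thus O(attend_hearing), which is F(¬attend_hearing): ¬attend_hearing is forbidden.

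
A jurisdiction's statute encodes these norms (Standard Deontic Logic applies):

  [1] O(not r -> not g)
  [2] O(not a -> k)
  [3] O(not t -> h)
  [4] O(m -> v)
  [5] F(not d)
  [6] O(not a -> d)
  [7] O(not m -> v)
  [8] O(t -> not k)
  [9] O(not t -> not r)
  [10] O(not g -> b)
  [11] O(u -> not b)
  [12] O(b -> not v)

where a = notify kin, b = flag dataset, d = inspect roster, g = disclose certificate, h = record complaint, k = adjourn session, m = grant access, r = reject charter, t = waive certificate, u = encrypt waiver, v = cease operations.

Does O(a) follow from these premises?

Premises 4 and 7 cover both cases: O(m -> v) and O(not m -> v). Since m ∨ not m is a tautology, O(v) follows.
Premise 12, O(b -> not v), contraposes to O(v -> not b); with O(v) we get O(not b).
Premise 10 is O(not g -> b); contrapositively O(not b -> g). Since O(not b) holds, K gives O(g).
Premise 1 is O(not r -> not g); contrapositively O(g -> r). Since O(g) holds, K gives O(r).
The contrapositive of premise 9 (O(not t -> not r)) is O(r -> t), and O(r) is already established, so O(t).
With premise 8, O(t -> not k), the K-axiom yields O(not k).
Premise 2 is O(not a -> k); contrapositively O(not k -> a). Since O(not k) holds, K gives O(a).
Premises 3, 5, 6, 11 do not contribute to this derivation.
So O(a) follows.

Yes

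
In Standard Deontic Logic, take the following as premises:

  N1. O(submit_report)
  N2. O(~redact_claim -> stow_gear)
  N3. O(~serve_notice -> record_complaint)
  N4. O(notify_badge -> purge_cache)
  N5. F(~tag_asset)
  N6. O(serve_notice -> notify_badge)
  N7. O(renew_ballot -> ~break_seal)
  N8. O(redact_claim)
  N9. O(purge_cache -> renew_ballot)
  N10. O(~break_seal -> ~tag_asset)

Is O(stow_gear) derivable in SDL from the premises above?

No

Premise 2 is O(~redact_claim -> stow_gear), but O(~redact_claim) is not derivable from the premises, so it does not yield O(stow_gear).
No other premise forces O(stow_gear). An ideal world satisfying every premise can still have stow_gear false, so O(stow_gear) is not derivable.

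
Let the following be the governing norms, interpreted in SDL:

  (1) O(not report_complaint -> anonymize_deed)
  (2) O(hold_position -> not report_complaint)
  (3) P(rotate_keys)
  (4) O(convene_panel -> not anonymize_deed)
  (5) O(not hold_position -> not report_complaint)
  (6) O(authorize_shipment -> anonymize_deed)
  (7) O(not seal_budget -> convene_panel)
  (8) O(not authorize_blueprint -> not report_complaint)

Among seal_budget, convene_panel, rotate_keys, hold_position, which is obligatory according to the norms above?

By case analysis on hold_position: premise 2 gives O(hold_position -> not report_complaint) and premise 5 gives O(not hold_position -> not report_complaint), so O(not report_complaint) either way.
With premise 1, O(not report_complaint -> anonymize_deed), the K-axiom yields O(anonymize_deed).
The contrapositive of premise 4 (O(convene_panel -> not anonymize_deed)) is O(anonymize_deed -> not convene_panel), and O(anonymize_deed) is already established, so O(not convene_panel).
Premise 7 is O(not seal_budget -> convene_panel); contrapositively O(not convene_panel -> seal_budget). Since O(not convene_panel) holds, K gives O(seal_budget).
So O(seal_budget) holds — seal_budget is obligatory. None of the other listed options is made obligatory by any chain of premises.

seal_budget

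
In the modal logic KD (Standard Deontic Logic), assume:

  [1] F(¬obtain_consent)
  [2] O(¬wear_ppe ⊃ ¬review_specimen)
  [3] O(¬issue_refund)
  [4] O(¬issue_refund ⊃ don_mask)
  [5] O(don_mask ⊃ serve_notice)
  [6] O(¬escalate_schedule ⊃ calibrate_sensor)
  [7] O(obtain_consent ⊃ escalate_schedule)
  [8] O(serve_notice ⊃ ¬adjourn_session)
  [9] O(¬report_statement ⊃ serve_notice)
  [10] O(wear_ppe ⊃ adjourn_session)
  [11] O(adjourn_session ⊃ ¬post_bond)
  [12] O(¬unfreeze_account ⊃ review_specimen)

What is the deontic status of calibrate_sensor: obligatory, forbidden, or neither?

Neither

Premise 6 is O(¬escalate_schedule ⊃ calibrate_sensor), but O(¬escalate_schedule) is not derivable from the premises, so it does not yield O(calibrate_sensor).
No premise or chain of K-axiom applications forces O(calibrate_sensor), and none forces O(¬calibrate_sensor). So calibrate_sensor is neither obligatory nor forbidden under these norms.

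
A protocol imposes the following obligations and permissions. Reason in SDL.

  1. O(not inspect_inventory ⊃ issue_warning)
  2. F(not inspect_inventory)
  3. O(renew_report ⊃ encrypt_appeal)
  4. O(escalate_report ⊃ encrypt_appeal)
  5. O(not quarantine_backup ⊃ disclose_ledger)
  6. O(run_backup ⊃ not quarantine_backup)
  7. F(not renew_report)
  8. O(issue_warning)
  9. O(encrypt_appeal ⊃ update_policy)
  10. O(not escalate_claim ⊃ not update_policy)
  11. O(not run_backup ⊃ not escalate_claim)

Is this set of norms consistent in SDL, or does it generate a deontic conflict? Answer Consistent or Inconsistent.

Premise 1 is O(not inspect_inventory ⊃ issue_warning); even if O(issue_warning) held, inferring O(not inspect_inventory) would be affirming the consequent — invalid.
So O(not inspect_inventory) is not derivable, and the apparent clash with O(inspect_inventory) does not arise.
A world satisfying every obligation exists (e.g. disclose_ledger=true, encrypt_appeal=true, escalate_claim=true, escalate_report=false, inspect_inventory=true, issue_warning=true, quarantine_backup=false, renew_report=true, run_backup=true, update_policy=true); no atom is both obligatory and forbidden, so the set is consistent.

Consistent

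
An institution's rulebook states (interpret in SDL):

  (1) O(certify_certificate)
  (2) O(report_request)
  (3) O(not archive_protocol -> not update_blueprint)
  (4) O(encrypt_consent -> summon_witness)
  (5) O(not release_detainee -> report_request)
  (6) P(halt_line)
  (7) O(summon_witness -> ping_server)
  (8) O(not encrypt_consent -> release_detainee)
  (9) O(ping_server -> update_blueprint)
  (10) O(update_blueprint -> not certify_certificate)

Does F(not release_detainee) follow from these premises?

Premise 1 gives O(certify_certificate).
The contrapositive of premise 10 (O(update_blueprint -> not certify_certificate)) is O(certify_certificate -> not update_blueprint), and O(certify_certificate) is already established, so O(not update_blueprint).
The contrapositive of premise 9 (O(ping_server -> update_blueprint)) is O(not update_blueprint -> not ping_server), and O(not update_blueprint) is already established, so O(not ping_server).
Premise 7 is O(summon_witness -> ping_server); contrapositively O(not ping_server -> not summon_witness). Since O(not ping_server) holds, K gives O(not summon_witness).
Premise 4, O(encrypt_consent -> summon_witness), contraposes to O(not summon_witness -> not encrypt_consent); with O(not summon_witness) we get O(not encrypt_consent).
Premise 8 is O(not encrypt_consent -> release_detainee); since O(not encrypt_consent), deontic closure gives O(release_detainee).
Premises 2, 3, 5, 6 do not contribute to this derivation.
So O(release_detainee) holds, i.e. F(not release_detainee). The claim follows.

Yes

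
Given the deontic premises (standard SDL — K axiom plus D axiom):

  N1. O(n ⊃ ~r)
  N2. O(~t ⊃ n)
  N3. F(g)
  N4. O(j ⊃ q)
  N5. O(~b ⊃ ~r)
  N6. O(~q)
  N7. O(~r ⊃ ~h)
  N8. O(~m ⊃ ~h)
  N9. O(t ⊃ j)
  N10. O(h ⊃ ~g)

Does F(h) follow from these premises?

Yes

Premise 6 gives O(~q).
The contrapositive of premise 4 (O(j ⊃ q)) is O(~q ⊃ ~j), and O(~q) is already established, so O(~j).
Premise 9 is O(t ⊃ j); contrapositively O(~j ⊃ ~t). Since O(~j) holds, K gives O(~t).
Premise 2 is O(~t ⊃ n); since O(~t), deontic closure gives O(n).
From O(n) and premise 1, O(n ⊃ ~r), we obtain O(~r).
Applying K to premise 7 (O(~r ⊃ ~h)) and O(~r) yields O(~h).
Premises 3, 5, 8, 10 do not contribute to this derivation.
So O(~h) holds, i.e. F(h). The claim follows.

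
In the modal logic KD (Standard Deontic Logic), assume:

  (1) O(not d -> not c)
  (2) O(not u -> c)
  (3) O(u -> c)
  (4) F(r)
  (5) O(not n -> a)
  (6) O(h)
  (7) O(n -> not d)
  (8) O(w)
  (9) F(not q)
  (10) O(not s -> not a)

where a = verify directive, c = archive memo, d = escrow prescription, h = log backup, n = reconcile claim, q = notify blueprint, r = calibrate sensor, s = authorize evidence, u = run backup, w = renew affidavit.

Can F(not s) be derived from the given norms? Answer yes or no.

Yes

Premises 2 and 3 are O(not u -> c) and O(u -> c); every ideal world satisfies not u or u, so in either case c holds — hence O(c).
The contrapositive of premise 1 (O(not d -> not c)) is O(c -> d), and O(c) is already established, so O(d).
Premise 7 is O(n -> not d); contrapositively O(d -> not n). Since O(d) holds, K gives O(not n).
Applying K to premise 5 (O(not n -> a)) and O(not n) yields O(a).
Premise 10 is O(not s -> not a); contrapositively O(a -> s). Since O(a) holds, K gives O(s).
Premises 4, 6, 8, 9 do not contribute to this derivation.
So O(s) holds, i.e. F(not s). The claim follows.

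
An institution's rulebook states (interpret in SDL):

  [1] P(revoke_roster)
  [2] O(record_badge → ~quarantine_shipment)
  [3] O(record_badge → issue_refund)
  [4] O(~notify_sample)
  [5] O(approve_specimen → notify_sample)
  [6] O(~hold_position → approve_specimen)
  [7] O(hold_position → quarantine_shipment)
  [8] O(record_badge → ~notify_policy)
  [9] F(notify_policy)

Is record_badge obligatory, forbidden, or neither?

Premise 4 gives O(~notify_sample).
Premise 5, O(approve_specimen → notify_sample), contraposes to O(~notify_sample → ~approve_specimen); with O(~notify_sample) we get O(~approve_specimen).
The contrapositive of premise 6 (O(~hold_position → approve_specimen)) is O(~approve_specimen → hold_position), and O(~approve_specimen) is already established, so O(hold_position).
Applying K to premise 7 (O(hold_position → quarantine_shipment)) and O(hold_position) yields O(quarantine_shipment).
Premise 2, O(record_badge → ~quarantine_shipment), contraposes to O(quarantine_shipment → ~record_badge); with O(quarantine_shipment) we get O(~record_badge).
Premises 1, 3, 8, 9 do not contribute to this derivation.
Thus O(~record_badge), which is F(record_badge): record_badge is forbidden.

Forbidden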